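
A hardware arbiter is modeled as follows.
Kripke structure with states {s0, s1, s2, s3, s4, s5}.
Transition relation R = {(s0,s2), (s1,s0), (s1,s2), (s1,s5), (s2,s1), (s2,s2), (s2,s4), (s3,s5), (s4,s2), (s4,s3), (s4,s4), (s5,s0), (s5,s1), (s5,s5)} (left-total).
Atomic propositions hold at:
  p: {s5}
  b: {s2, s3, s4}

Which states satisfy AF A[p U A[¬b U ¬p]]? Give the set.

Sat(¬b) = {s0, s1, s5}
Sat(¬p) = {s0, s1, s2, s3, s4}
A[¬b U ¬p]: least fixpoint, start Z0 = Sat(¬p) = {s0, s1, s2, s3, s4}, add states in Sat(¬b) with every successor in Z. Already a fixed point.
Sat(A[¬b U ¬p]) = {s0, s1, s2, s3, s4}
A[p U A[¬b U ¬p]]: least fixpoint, start Z0 = Sat(A[¬b U ¬p]) = {s0, s1, s2, s3, s4}, add states in Sat(p) with every successor in Z. Already a fixed point.
Sat(A[p U A[¬b U ¬p]]) = {s0, s1, s2, s3, s4}
AF A[p U A[¬b U ¬p]]: least fixpoint, start Z0 = {s0, s1, s2, s3, s4}, add states with every successor in Z. Already a fixed point.
Sat(AF A[p U A[¬b U ¬p]]) = {s0, s1, s2, s3, s4}

{s0, s1, s2, s3, s4}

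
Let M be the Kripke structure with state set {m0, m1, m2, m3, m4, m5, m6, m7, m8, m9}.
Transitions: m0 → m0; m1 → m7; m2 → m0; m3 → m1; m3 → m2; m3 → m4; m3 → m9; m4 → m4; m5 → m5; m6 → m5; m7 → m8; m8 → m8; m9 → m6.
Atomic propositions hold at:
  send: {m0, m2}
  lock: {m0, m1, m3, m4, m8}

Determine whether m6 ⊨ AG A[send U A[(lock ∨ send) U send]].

No

Sat(lock ∨ send) = {m0, m1, m2, m3, m4, m8}
A[(lock ∨ send) U send]: least fixpoint, start Z0 = Sat(send) = {m0, m2}, add states in Sat(lock ∨ send) with every successor in Z. Already a fixed point.
Sat(A[(lock ∨ send) U send]) = {m0, m2}
A[send U A[(lock ∨ send) U send]]: least fixpoint, start Z0 = Sat(A[(lock ∨ send) U send]) = {m0, m2}, add states in Sat(send) with every successor in Z. Already a fixed point.
Sat(A[send U A[(lock ∨ send) U send]]) = {m0, m2}
AG A[send U A[(lock ∨ send) U send]]: greatest fixpoint, start Z0 = {m0, m2}, keep only states in Sat with every successor in Z. Already a fixed point.
Sat(AG A[send U A[(lock ∨ send) U send]]) = {m0, m2}
m6 ∉ Sat(AG A[send U A[(lock ∨ send) U send]]) = {m0, m2}, so the formula does not hold at m6.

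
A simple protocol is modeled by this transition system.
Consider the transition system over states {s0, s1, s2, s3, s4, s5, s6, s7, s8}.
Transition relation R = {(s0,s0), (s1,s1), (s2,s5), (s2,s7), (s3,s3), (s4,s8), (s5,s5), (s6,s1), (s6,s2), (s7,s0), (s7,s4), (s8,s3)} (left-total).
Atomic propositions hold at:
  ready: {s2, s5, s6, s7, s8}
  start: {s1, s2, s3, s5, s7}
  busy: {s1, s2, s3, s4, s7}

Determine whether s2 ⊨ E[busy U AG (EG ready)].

Yes

EG ready: greatest fixpoint, start Z0 = {s2, s5, s6, s7, s8}, keep only states in Sat with some successor in Z. Z1 = {s2, s5, s6}; fixed.
Sat(EG ready) = {s2, s5, s6}
AG (EG ready): greatest fixpoint, start Z0 = {s2, s5, s6}, keep only states in Sat with every successor in Z. Z1 = {s5}; fixed.
Sat(AG (EG ready)) = {s5}
E[busy U AG (EG ready)]: least fixpoint, start Z0 = Sat(AG (EG ready)) = {s5}, add states in Sat(busy) with some successor in Z. Z1 = {s2, s5}; fixed.
Sat(E[busy U AG (EG ready)]) = {s2, s5}
s2 ∈ Sat(E[busy U AG (EG ready)]) = {s2, s5}, so the formula holds at s2.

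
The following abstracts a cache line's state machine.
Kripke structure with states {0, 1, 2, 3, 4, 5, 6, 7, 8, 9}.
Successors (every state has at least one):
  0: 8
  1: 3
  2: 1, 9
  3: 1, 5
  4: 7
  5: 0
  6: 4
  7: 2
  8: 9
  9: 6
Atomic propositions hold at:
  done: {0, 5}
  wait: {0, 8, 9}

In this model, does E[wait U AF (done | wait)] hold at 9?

Yes

Sat(done | wait) = {0, 5, 8, 9}
AF (done | wait): least fixpoint, start Z0 = {0, 5, 8, 9}, add states with every successor in Z. Already a fixed point.
Sat(AF (done | wait)) = {0, 5, 8, 9}
E[wait U AF (done | wait)]: least fixpoint, start Z0 = Sat(AF (done | wait)) = {0, 5, 8, 9}, add states in Sat(wait) with some successor in Z. Already a fixed point.
Sat(E[wait U AF (done | wait)]) = {0, 5, 8, 9}
9 ∈ Sat(E[wait U AF (done | wait)]) = {0, 5, 8, 9}, so the formula holds at 9.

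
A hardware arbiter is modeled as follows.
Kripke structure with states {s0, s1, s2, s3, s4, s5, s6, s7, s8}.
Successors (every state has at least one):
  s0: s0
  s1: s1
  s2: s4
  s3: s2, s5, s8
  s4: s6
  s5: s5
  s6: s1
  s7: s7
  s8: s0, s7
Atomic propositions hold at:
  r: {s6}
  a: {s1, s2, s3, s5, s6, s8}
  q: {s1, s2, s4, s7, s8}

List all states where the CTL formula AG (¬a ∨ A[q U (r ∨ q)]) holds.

Sat(¬a) = {s0, s4, s7}
Sat(r ∨ q) = {s1, s2, s4, s6, s7, s8}
A[q U (r ∨ q)]: least fixpoint, start Z0 = Sat((r ∨ q)) = {s1, s2, s4, s6, s7, s8}, add states in Sat(q) with every successor in Z. Already a fixed point.
Sat(A[q U (r ∨ q)]) = {s1, s2, s4, s6, s7, s8}
Sat(¬a ∨ A[q U (r ∨ q)]) = {s0, s1, s2, s4, s6, s7, s8}
AG (¬a ∨ A[q U (r ∨ q)]): greatest fixpoint, start Z0 = {s0, s1, s2, s4, s6, s7, s8}, keep only states in Sat with every successor in Z. Already a fixed point.
Sat(AG (¬a ∨ A[q U (r ∨ q)])) = {s0, s1, s2, s4, s6, s7, s8}

{s0, s1, s2, s4, s6, s7, s8}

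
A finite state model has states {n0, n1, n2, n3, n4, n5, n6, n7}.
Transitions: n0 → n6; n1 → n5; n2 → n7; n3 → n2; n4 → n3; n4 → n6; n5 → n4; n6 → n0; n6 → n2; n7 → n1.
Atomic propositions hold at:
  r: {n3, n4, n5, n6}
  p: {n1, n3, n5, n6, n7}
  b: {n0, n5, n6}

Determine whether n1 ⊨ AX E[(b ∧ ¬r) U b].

Yes

Sat(¬r) = {n0, n1, n2, n7}
Sat(b ∧ ¬r) = {n0}
E[(b ∧ ¬r) U b]: least fixpoint, start Z0 = Sat(b) = {n0, n5, n6}, add states in Sat(b ∧ ¬r) with some successor in Z. Already a fixed point.
Sat(E[(b ∧ ¬r) U b]) = {n0, n5, n6}
Sat(AX E[(b ∧ ¬r) U b]) = {s : every successor in {n0, n5, n6}} = {n0, n1}
n1 ∈ Sat(AX E[(b ∧ ¬r) U b]) = {n0, n1}, so the formula holds at n1.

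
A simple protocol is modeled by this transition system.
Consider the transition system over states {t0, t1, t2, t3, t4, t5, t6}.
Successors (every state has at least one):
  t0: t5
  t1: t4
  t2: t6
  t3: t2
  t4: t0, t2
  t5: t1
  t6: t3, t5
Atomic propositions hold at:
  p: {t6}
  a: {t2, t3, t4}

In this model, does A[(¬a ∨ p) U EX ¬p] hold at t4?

Yes

Sat(¬a) = {t0, t1, t5, t6}
Sat(¬a ∨ p) = {t0, t1, t5, t6}
Sat(¬p) = {t0, t1, t2, t3, t4, t5}
Sat(EX ¬p) = {s : some successor in {t0, t1, t2, t3, t4, t5}} = {t0, t1, t3, t4, t5, t6}
A[(¬a ∨ p) U EX ¬p]: least fixpoint, start Z0 = Sat(EX ¬p) = {t0, t1, t3, t4, t5, t6}, add states in Sat(¬a ∨ p) with every successor in Z. Already a fixed point.
Sat(A[(¬a ∨ p) U EX ¬p]) = {t0, t1, t3, t4, t5, t6}
t4 ∈ Sat(A[(¬a ∨ p) U EX ¬p]) = {t0, t1, t3, t4, t5, t6}, so the formula holds at t4.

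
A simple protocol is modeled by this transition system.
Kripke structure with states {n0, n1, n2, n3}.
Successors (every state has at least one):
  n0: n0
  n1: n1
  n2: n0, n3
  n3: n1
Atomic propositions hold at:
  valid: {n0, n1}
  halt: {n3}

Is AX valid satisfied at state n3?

Sat(AX valid) = {s : every successor in {n0, n1}} = {n0, n1, n3}
n3 ∈ Sat(AX valid) = {n0, n1, n3}, so the formula holds at n3.

Yes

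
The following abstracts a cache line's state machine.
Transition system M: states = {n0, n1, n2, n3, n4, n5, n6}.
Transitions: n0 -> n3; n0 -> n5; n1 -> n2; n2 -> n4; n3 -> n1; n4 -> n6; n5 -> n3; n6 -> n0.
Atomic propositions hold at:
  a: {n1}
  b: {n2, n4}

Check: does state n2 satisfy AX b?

Yes

Sat(AX b) = {s : every successor in {n2, n4}} = {n1, n2}
n2 ∈ Sat(AX b) = {n1, n2}, so the formula holds at n2.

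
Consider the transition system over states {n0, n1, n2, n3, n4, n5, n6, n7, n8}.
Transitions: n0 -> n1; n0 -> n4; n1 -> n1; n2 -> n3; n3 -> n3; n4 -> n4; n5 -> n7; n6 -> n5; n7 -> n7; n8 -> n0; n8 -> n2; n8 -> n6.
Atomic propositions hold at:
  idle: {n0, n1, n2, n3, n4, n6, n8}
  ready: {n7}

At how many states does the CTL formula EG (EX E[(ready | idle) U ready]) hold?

2

Sat(ready | idle) = {n0, n1, n2, n3, n4, n6, n7, n8}
E[(ready | idle) U ready]: least fixpoint, start Z0 = Sat(ready) = {n7}, add states in Sat(ready | idle) with some successor in Z. Already a fixed point.
Sat(E[(ready | idle) U ready]) = {n7}
Sat(EX E[(ready | idle) U ready]) = {s : some successor in {n7}} = {n5, n7}
EG (EX E[(ready | idle) U ready]): greatest fixpoint, start Z0 = {n5, n7}, keep only states in Sat with some successor in Z. Already a fixed point.
Sat(EG (EX E[(ready | idle) U ready])) = {n5, n7}
|Sat(EG (EX E[(ready | idle) U ready]))| = |{n5, n7}| = 2.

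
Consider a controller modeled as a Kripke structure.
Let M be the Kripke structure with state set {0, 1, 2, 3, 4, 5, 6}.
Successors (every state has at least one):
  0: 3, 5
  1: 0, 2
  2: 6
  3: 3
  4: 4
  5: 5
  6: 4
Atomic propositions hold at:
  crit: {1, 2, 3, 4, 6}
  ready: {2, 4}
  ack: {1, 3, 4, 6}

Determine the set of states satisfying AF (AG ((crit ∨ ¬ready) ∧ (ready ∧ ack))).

{2, 4, 6}

Sat(¬ready) = {0, 1, 3, 5, 6}
Sat(crit ∨ ¬ready) = {0, 1, 2, 3, 4, 5, 6}
Sat(ready ∧ ack) = {4}
Sat((crit ∨ ¬ready) ∧ (ready ∧ ack)) = {4}
AG ((crit ∨ ¬ready) ∧ (ready ∧ ack)): greatest fixpoint, start Z0 = {4}, keep only states in Sat with every successor in Z. Already a fixed point.
Sat(AG ((crit ∨ ¬ready) ∧ (ready ∧ ack))) = {4}
AF (AG ((crit ∨ ¬ready) ∧ (ready ∧ ack))): least fixpoint, start Z0 = {4}, add states with every successor in Z. Z1 = {4, 6}; Z2 = {2, 4, 6}; fixed.
Sat(AF (AG ((crit ∨ ¬ready) ∧ (ready ∧ ack)))) = {2, 4, 6}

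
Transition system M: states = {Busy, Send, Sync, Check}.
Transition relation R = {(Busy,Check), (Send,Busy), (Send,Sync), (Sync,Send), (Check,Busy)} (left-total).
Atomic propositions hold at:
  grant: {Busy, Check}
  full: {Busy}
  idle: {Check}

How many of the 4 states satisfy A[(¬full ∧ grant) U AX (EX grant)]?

Sat(¬full) = {Send, Sync, Check}
Sat(¬full ∧ grant) = {Check}
Sat(EX grant) = {s : some successor in {Busy, Check}} = {Busy, Send, Check}
Sat(AX (EX grant)) = {s : every successor in {Busy, Send, Check}} = {Busy, Sync, Check}
A[(¬full ∧ grant) U AX (EX grant)]: least fixpoint, start Z0 = Sat(AX (EX grant)) = {Busy, Sync, Check}, add states in Sat(¬full ∧ grant) with every successor in Z. Already a fixed point.
Sat(A[(¬full ∧ grant) U AX (EX grant)]) = {Busy, Sync, Check}
|Sat(A[(¬full ∧ grant) U AX (EX grant)])| = |{Busy, Sync, Check}| = 3.

3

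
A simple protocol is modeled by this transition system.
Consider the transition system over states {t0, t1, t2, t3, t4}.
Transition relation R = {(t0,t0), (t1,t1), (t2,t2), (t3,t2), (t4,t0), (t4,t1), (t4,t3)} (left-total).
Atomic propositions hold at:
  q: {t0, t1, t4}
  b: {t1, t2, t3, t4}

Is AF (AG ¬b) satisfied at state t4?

Sat(¬b) = {t0}
AG ¬b: greatest fixpoint, start Z0 = {t0}, keep only states in Sat with every successor in Z. Already a fixed point.
Sat(AG ¬b) = {t0}
AF (AG ¬b): least fixpoint, start Z0 = {t0}, add states with every successor in Z. Already a fixed point.
Sat(AF (AG ¬b)) = {t0}
t4 ∉ Sat(AF (AG ¬b)) = {t0}, so the formula does not hold at t4.

No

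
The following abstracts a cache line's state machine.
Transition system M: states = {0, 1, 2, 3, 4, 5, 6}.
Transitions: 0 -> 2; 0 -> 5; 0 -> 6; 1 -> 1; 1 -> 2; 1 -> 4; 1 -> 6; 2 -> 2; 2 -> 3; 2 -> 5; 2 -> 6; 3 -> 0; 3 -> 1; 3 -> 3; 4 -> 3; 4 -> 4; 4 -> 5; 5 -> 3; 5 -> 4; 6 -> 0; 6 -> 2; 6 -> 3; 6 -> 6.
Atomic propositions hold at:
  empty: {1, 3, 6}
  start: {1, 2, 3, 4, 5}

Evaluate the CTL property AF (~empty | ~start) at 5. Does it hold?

Yes

Sat(~empty) = {0, 2, 4, 5}
Sat(~start) = {0, 6}
Sat(~empty | ~start) = {0, 2, 4, 5, 6}
AF (~empty | ~start): least fixpoint, start Z0 = {0, 2, 4, 5, 6}, add states with every successor in Z. Already a fixed point.
Sat(AF (~empty | ~start)) = {0, 2, 4, 5, 6}
5 ∈ Sat(AF (~empty | ~start)) = {0, 2, 4, 5, 6}, so the formula holds at 5.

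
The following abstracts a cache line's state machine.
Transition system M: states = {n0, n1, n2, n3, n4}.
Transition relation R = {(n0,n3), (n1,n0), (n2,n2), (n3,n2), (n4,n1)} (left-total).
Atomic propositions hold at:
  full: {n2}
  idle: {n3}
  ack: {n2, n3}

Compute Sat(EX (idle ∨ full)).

{n0, n2, n3}

Sat(idle ∨ full) = {n2, n3}
Sat(EX (idle ∨ full)) = {s : some successor in {n2, n3}} = {n0, n2, n3}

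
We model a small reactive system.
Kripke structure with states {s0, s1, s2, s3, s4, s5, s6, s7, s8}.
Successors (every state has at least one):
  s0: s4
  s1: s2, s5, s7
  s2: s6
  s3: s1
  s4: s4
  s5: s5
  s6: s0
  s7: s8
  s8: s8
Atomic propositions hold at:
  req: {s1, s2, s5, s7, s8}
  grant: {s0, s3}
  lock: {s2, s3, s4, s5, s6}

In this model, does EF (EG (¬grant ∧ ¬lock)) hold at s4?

Sat(¬grant) = {s1, s2, s4, s5, s6, s7, s8}
Sat(¬lock) = {s0, s1, s7, s8}
Sat(¬grant ∧ ¬lock) = {s1, s7, s8}
EG (¬grant ∧ ¬lock): greatest fixpoint, start Z0 = {s1, s7, s8}, keep only states in Sat with some successor in Z. Already a fixed point.
Sat(EG (¬grant ∧ ¬lock)) = {s1, s7, s8}
EF (EG (¬grant ∧ ¬lock)): least fixpoint, start Z0 = {s1, s7, s8}, add states with some successor in Z. Z1 = {s1, s3, s7, s8}; fixed.
Sat(EF (EG (¬grant ∧ ¬lock))) = {s1, s3, s7, s8}
s4 ∉ Sat(EF (EG (¬grant ∧ ¬lock))) = {s1, s3, s7, s8}, so the formula does not hold at s4.

No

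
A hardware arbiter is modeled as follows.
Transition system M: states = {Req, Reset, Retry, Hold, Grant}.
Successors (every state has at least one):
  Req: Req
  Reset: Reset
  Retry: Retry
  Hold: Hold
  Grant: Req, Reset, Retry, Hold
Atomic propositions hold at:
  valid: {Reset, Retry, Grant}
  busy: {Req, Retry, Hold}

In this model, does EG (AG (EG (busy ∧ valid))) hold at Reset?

Sat(busy ∧ valid) = {Retry}
EG (busy ∧ valid): greatest fixpoint, start Z0 = {Retry}, keep only states in Sat with some successor in Z. Already a fixed point.
Sat(EG (busy ∧ valid)) = {Retry}
AG (EG (busy ∧ valid)): greatest fixpoint, start Z0 = {Retry}, keep only states in Sat with every successor in Z. Already a fixed point.
Sat(AG (EG (busy ∧ valid))) = {Retry}
EG (AG (EG (busy ∧ valid))): greatest fixpoint, start Z0 = {Retry}, keep only states in Sat with some successor in Z. Already a fixed point.
Sat(EG (AG (EG (busy ∧ valid)))) = {Retry}
Reset ∉ Sat(EG (AG (EG (busy ∧ valid)))) = {Retry}, so the formula does not hold at Reset.

No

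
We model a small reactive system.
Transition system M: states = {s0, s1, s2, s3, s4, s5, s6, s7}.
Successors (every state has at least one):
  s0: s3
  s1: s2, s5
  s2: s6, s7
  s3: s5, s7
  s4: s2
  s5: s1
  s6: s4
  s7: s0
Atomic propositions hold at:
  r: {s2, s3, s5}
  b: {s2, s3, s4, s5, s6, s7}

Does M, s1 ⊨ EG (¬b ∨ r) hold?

Sat(¬b) = {s0, s1}
Sat(¬b ∨ r) = {s0, s1, s2, s3, s5}
EG (¬b ∨ r): greatest fixpoint, start Z0 = {s0, s1, s2, s3, s5}, keep only states in Sat with some successor in Z. Z1 = {s0, s1, s3, s5}; fixed.
Sat(EG (¬b ∨ r)) = {s0, s1, s3, s5}
s1 ∈ Sat(EG (¬b ∨ r)) = {s0, s1, s3, s5}, so the formula holds at s1.

Yes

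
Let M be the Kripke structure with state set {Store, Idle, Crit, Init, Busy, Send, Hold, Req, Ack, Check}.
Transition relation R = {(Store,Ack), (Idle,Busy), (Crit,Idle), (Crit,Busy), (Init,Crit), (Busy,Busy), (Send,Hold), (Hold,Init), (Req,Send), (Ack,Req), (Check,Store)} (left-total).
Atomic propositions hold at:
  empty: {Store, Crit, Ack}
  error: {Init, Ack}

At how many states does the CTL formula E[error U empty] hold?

4

E[error U empty]: least fixpoint, start Z0 = Sat(empty) = {Store, Crit, Ack}, add states in Sat(error) with some successor in Z. Z1 = {Store, Crit, Init, Ack}; fixed.
Sat(E[error U empty]) = {Store, Crit, Init, Ack}
|Sat(E[error U empty])| = |{Store, Crit, Init, Ack}| = 4.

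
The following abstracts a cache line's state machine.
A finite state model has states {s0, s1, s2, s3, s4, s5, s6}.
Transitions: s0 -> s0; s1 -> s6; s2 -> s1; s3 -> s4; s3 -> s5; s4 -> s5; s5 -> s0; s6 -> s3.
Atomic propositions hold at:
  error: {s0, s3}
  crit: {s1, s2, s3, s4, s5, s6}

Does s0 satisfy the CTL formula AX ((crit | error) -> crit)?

Sat(crit | error) = {s0, s1, s2, s3, s4, s5, s6}
Sat((crit | error) -> crit) = {s1, s2, s3, s4, s5, s6}
Sat(AX ((crit | error) -> crit)) = {s : every successor in {s1, s2, s3, s4, s5, s6}} = {s1, s2, s3, s4, s6}
s0 ∉ Sat(AX ((crit | error) -> crit)) = {s1, s2, s3, s4, s6}, so the formula does not hold at s0.

No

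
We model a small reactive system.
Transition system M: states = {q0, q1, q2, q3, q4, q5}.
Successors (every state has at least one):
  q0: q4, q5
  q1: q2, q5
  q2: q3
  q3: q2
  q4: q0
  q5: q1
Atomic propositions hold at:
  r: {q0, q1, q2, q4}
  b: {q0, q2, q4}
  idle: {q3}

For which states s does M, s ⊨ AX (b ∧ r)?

{q3, q4}

Sat(b ∧ r) = {q0, q2, q4}
Sat(AX (b ∧ r)) = {s : every successor in {q0, q2, q4}} = {q3, q4}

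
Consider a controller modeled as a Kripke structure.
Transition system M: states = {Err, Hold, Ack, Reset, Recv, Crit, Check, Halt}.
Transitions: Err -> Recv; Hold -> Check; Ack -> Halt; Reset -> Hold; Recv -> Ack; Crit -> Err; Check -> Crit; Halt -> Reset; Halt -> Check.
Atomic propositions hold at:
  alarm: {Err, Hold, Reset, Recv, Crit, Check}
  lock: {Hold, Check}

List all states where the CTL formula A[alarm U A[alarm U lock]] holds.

A[alarm U lock]: least fixpoint, start Z0 = Sat(lock) = {Hold, Check}, add states in Sat(alarm) with every successor in Z. Z1 = {Hold, Reset, Check}; fixed.
Sat(A[alarm U lock]) = {Hold, Reset, Check}
A[alarm U A[alarm U lock]]: least fixpoint, start Z0 = Sat(A[alarm U lock]) = {Hold, Reset, Check}, add states in Sat(alarm) with every successor in Z. Already a fixed point.
Sat(A[alarm U A[alarm U lock]]) = {Hold, Reset, Check}

{Hold, Reset, Check}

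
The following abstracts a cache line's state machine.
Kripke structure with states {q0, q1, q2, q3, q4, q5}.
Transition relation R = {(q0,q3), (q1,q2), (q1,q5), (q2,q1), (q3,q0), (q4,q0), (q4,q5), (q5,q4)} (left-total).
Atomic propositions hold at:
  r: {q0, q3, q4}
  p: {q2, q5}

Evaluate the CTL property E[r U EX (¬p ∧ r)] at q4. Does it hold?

Sat(¬p) = {q0, q1, q3, q4}
Sat(¬p ∧ r) = {q0, q3, q4}
Sat(EX (¬p ∧ r)) = {s : some successor in {q0, q3, q4}} = {q0, q3, q4, q5}
E[r U EX (¬p ∧ r)]: least fixpoint, start Z0 = Sat(EX (¬p ∧ r)) = {q0, q3, q4, q5}, add states in Sat(r) with some successor in Z. Already a fixed point.
Sat(E[r U EX (¬p ∧ r)]) = {q0, q3, q4, q5}
q4 ∈ Sat(E[r U EX (¬p ∧ r)]) = {q0, q3, q4, q5}, so the formula holds at q4.

Yes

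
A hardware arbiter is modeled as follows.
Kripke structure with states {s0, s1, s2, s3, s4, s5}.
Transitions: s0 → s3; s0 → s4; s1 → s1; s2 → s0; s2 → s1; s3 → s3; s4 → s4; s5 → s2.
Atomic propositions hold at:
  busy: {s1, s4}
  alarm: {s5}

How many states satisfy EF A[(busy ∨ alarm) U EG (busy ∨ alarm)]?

Sat(busy ∨ alarm) = {s1, s4, s5}
EG (busy ∨ alarm): greatest fixpoint, start Z0 = {s1, s4, s5}, keep only states in Sat with some successor in Z. Z1 = {s1, s4}; fixed.
Sat(EG (busy ∨ alarm)) = {s1, s4}
A[(busy ∨ alarm) U EG (busy ∨ alarm)]: least fixpoint, start Z0 = Sat(EG (busy ∨ alarm)) = {s1, s4}, add states in Sat(busy ∨ alarm) with every successor in Z. Already a fixed point.
Sat(A[(busy ∨ alarm) U EG (busy ∨ alarm)]) = {s1, s4}
EF A[(busy ∨ alarm) U EG (busy ∨ alarm)]: least fixpoint, start Z0 = {s1, s4}, add states with some successor in Z. Z1 = {s0, s1, s2, s4}; Z2 = {s0, s1, s2, s4, s5}; fixed.
Sat(EF A[(busy ∨ alarm) U EG (busy ∨ alarm)]) = {s0, s1, s2, s4, s5}
|Sat(EF A[(busy ∨ alarm) U EG (busy ∨ alarm)])| = |{s0, s1, s2, s4, s5}| = 5.

5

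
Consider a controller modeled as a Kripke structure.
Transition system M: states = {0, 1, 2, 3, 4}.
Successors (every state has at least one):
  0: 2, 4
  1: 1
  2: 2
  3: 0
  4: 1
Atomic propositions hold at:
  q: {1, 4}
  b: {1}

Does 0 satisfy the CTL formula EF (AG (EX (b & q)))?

Sat(b & q) = {1}
Sat(EX (b & q)) = {s : some successor in {1}} = {1, 4}
AG (EX (b & q)): greatest fixpoint, start Z0 = {1, 4}, keep only states in Sat with every successor in Z. Already a fixed point.
Sat(AG (EX (b & q))) = {1, 4}
EF (AG (EX (b & q))): least fixpoint, start Z0 = {1, 4}, add states with some successor in Z. Z1 = {0, 1, 4}; Z2 = {0, 1, 3, 4}; fixed.
Sat(EF (AG (EX (b & q)))) = {0, 1, 3, 4}
0 ∈ Sat(EF (AG (EX (b & q)))) = {0, 1, 3, 4}, so the formula holds at 0.

Yes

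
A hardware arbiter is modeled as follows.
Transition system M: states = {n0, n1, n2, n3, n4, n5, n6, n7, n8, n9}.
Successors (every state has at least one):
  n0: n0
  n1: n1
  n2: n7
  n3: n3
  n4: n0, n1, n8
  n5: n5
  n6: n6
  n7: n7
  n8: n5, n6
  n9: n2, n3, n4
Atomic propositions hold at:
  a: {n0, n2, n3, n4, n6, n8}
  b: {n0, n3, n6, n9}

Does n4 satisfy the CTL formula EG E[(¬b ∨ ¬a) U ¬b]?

Yes

Sat(¬b) = {n1, n2, n4, n5, n7, n8}
Sat(¬a) = {n1, n5, n7, n9}
Sat(¬b ∨ ¬a) = {n1, n2, n4, n5, n7, n8, n9}
E[(¬b ∨ ¬a) U ¬b]: least fixpoint, start Z0 = Sat(¬b) = {n1, n2, n4, n5, n7, n8}, add states in Sat(¬b ∨ ¬a) with some successor in Z. Z1 = {n1, n2, n4, n5, n7, n8, n9}; fixed.
Sat(E[(¬b ∨ ¬a) U ¬b]) = {n1, n2, n4, n5, n7, n8, n9}
EG E[(¬b ∨ ¬a) U ¬b]: greatest fixpoint, start Z0 = {n1, n2, n4, n5, n7, n8, n9}, keep only states in Sat with some successor in Z. Already a fixed point.
Sat(EG E[(¬b ∨ ¬a) U ¬b]) = {n1, n2, n4, n5, n7, n8, n9}
n4 ∈ Sat(EG E[(¬b ∨ ¬a) U ¬b]) = {n1, n2, n4, n5, n7, n8, n9}, so the formula holds at n4.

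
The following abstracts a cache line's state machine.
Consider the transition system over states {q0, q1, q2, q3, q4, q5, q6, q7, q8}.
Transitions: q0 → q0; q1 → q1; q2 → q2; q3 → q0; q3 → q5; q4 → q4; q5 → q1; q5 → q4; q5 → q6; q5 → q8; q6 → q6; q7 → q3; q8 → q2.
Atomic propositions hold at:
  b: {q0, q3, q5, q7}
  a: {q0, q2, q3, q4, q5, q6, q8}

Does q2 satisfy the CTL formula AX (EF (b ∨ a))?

Yes

Sat(b ∨ a) = {q0, q2, q3, q4, q5, q6, q7, q8}
EF (b ∨ a): least fixpoint, start Z0 = {q0, q2, q3, q4, q5, q6, q7, q8}, add states with some successor in Z. Already a fixed point.
Sat(EF (b ∨ a)) = {q0, q2, q3, q4, q5, q6, q7, q8}
Sat(AX (EF (b ∨ a))) = {s : every successor in {q0, q2, q3, q4, q5, q6, q7, q8}} = {q0, q2, q3, q4, q6, q7, q8}
q2 ∈ Sat(AX (EF (b ∨ a))) = {q0, q2, q3, q4, q6, q7, q8}, so the formula holds at q2.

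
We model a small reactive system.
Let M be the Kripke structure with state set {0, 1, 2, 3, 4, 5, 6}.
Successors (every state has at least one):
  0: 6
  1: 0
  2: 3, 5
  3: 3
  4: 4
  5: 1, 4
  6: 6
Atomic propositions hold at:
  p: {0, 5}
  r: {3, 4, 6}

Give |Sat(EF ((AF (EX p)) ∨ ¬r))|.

Sat(EX p) = {s : some successor in {0, 5}} = {1, 2}
AF (EX p): least fixpoint, start Z0 = {1, 2}, add states with every successor in Z. Already a fixed point.
Sat(AF (EX p)) = {1, 2}
Sat(¬r) = {0, 1, 2, 5}
Sat((AF (EX p)) ∨ ¬r) = {0, 1, 2, 5}
EF ((AF (EX p)) ∨ ¬r): least fixpoint, start Z0 = {0, 1, 2, 5}, add states with some successor in Z. Already a fixed point.
Sat(EF ((AF (EX p)) ∨ ¬r)) = {0, 1, 2, 5}
|Sat(EF ((AF (EX p)) ∨ ¬r))| = |{0, 1, 2, 5}| = 4.

4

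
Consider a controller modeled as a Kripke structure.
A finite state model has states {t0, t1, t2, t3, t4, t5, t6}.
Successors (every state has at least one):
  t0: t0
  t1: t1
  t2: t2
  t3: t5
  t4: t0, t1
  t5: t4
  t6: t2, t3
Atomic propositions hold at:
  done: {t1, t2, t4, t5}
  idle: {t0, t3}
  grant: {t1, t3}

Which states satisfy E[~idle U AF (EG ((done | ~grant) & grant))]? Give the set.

{t1, t4, t5}

Sat(~idle) = {t1, t2, t4, t5, t6}
Sat(~grant) = {t0, t2, t4, t5, t6}
Sat(done | ~grant) = {t0, t1, t2, t4, t5, t6}
Sat((done | ~grant) & grant) = {t1}
EG ((done | ~grant) & grant): greatest fixpoint, start Z0 = {t1}, keep only states in Sat with some successor in Z. Already a fixed point.
Sat(EG ((done | ~grant) & grant)) = {t1}
AF (EG ((done | ~grant) & grant)): least fixpoint, start Z0 = {t1}, add states with every successor in Z. Already a fixed point.
Sat(AF (EG ((done | ~grant) & grant))) = {t1}
E[~idle U AF (EG ((done | ~grant) & grant))]: least fixpoint, start Z0 = Sat(AF (EG ((done | ~grant) & grant))) = {t1}, add states in Sat(~idle) with some successor in Z. Z1 = {t1, t4}; Z2 = {t1, t4, t5}; fixed.
Sat(E[~idle U AF (EG ((done | ~grant) & grant))]) = {t1, t4, t5}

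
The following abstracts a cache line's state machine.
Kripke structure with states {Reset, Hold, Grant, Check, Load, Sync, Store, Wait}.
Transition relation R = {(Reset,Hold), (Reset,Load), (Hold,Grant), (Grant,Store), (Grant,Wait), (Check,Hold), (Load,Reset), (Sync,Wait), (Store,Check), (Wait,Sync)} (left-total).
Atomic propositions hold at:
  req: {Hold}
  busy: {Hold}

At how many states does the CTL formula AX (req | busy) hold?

1

Sat(req | busy) = {Hold}
Sat(AX (req | busy)) = {s : every successor in {Hold}} = {Check}
|Sat(AX (req | busy))| = |{Check}| = 1.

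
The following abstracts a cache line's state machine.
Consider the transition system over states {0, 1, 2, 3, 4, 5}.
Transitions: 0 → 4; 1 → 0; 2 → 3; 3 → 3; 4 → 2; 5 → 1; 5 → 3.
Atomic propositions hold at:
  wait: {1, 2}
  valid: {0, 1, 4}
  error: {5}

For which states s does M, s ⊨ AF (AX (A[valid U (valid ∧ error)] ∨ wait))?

{0, 1, 4}

Sat(valid ∧ error) = ∅
A[valid U (valid ∧ error)]: least fixpoint, start Z0 = Sat((valid ∧ error)) = ∅, add states in Sat(valid) with every successor in Z. Already a fixed point.
Sat(A[valid U (valid ∧ error)]) = ∅
Sat(A[valid U (valid ∧ error)] ∨ wait) = {1, 2}
Sat(AX (A[valid U (valid ∧ error)] ∨ wait)) = {s : every successor in {1, 2}} = {4}
AF (AX (A[valid U (valid ∧ error)] ∨ wait)): least fixpoint, start Z0 = {4}, add states with every successor in Z. Z1 = {0, 4}; Z2 = {0, 1, 4}; fixed.
Sat(AF (AX (A[valid U (valid ∧ error)] ∨ wait))) = {0, 1, 4}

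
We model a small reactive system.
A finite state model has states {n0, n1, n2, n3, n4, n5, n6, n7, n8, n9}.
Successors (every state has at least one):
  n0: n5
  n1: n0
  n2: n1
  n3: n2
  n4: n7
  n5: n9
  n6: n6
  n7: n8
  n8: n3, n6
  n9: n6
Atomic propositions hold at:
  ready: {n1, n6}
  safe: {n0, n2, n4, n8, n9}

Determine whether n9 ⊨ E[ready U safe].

Yes

E[ready U safe]: least fixpoint, start Z0 = Sat(safe) = {n0, n2, n4, n8, n9}, add states in Sat(ready) with some successor in Z. Z1 = {n0, n1, n2, n4, n8, n9}; fixed.
Sat(E[ready U safe]) = {n0, n1, n2, n4, n8, n9}
n9 ∈ Sat(E[ready U safe]) = {n0, n1, n2, n4, n8, n9}, so the formula holds at n9.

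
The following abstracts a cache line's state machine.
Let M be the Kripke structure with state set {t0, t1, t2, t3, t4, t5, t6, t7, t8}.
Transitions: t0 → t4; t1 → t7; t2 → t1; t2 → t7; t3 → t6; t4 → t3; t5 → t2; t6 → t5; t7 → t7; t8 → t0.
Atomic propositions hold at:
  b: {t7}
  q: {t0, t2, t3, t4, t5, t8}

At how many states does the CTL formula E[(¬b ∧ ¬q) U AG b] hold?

Sat(¬b) = {t0, t1, t2, t3, t4, t5, t6, t8}
Sat(¬q) = {t1, t6, t7}
Sat(¬b ∧ ¬q) = {t1, t6}
AG b: greatest fixpoint, start Z0 = {t7}, keep only states in Sat with every successor in Z. Already a fixed point.
Sat(AG b) = {t7}
E[(¬b ∧ ¬q) U AG b]: least fixpoint, start Z0 = Sat(AG b) = {t7}, add states in Sat(¬b ∧ ¬q) with some successor in Z. Z1 = {t1, t7}; fixed.
Sat(E[(¬b ∧ ¬q) U AG b]) = {t1, t7}
|Sat(E[(¬b ∧ ¬q) U AG b])| = |{t1, t7}| = 2.

2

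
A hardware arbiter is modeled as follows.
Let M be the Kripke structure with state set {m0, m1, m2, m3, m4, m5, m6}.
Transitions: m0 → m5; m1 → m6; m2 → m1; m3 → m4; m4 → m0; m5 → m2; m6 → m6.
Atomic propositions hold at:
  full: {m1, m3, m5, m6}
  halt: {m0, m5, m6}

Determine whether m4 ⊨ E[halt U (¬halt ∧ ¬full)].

Sat(¬halt) = {m1, m2, m3, m4}
Sat(¬full) = {m0, m2, m4}
Sat(¬halt ∧ ¬full) = {m2, m4}
E[halt U (¬halt ∧ ¬full)]: least fixpoint, start Z0 = Sat((¬halt ∧ ¬full)) = {m2, m4}, add states in Sat(halt) with some successor in Z. Z1 = {m2, m4, m5}; Z2 = {m0, m2, m4, m5}; fixed.
Sat(E[halt U (¬halt ∧ ¬full)]) = {m0, m2, m4, m5}
m4 ∈ Sat(E[halt U (¬halt ∧ ¬full)]) = {m0, m2, m4, m5}, so the formula holds at m4.

Yes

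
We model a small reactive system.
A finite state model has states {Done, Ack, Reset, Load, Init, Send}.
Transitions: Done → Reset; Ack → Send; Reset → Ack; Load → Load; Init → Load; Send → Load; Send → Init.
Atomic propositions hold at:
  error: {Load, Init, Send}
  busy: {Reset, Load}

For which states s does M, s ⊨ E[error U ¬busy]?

Sat(¬busy) = {Done, Ack, Init, Send}
E[error U ¬busy]: least fixpoint, start Z0 = Sat(¬busy) = {Done, Ack, Init, Send}, add states in Sat(error) with some successor in Z. Already a fixed point.
Sat(E[error U ¬busy]) = {Done, Ack, Init, Send}

{Done, Ack, Init, Send}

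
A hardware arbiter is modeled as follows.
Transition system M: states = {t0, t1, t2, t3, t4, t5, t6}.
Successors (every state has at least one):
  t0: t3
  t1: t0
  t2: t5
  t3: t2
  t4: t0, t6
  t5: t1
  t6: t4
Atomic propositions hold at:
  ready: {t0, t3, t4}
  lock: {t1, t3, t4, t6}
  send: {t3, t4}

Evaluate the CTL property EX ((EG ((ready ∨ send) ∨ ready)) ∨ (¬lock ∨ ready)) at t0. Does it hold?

Sat(ready ∨ send) = {t0, t3, t4}
Sat((ready ∨ send) ∨ ready) = {t0, t3, t4}
EG ((ready ∨ send) ∨ ready): greatest fixpoint, start Z0 = {t0, t3, t4}, keep only states in Sat with some successor in Z. Z1 = {t0, t4}; Z2 = {t4}; Z3 = ∅; fixed.
Sat(EG ((ready ∨ send) ∨ ready)) = ∅
Sat(¬lock) = {t0, t2, t5}
Sat(¬lock ∨ ready) = {t0, t2, t3, t4, t5}
Sat((EG ((ready ∨ send) ∨ ready)) ∨ (¬lock ∨ ready)) = {t0, t2, t3, t4, t5}
Sat(EX ((EG ((ready ∨ send) ∨ ready)) ∨ (¬lock ∨ ready))) = {s : some successor in {t0, t2, t3, t4, t5}} = {t0, t1, t2, t3, t4, t6}
t0 ∈ Sat(EX ((EG ((ready ∨ send) ∨ ready)) ∨ (¬lock ∨ ready))) = {t0, t1, t2, t3, t4, t6}, so the formula holds at t0.

Yes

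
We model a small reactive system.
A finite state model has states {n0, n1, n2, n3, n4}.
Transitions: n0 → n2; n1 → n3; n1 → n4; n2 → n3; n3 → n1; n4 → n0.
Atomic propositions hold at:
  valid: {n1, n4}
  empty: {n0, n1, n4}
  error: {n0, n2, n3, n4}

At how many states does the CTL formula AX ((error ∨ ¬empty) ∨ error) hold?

Sat(¬empty) = {n2, n3}
Sat(error ∨ ¬empty) = {n0, n2, n3, n4}
Sat((error ∨ ¬empty) ∨ error) = {n0, n2, n3, n4}
Sat(AX ((error ∨ ¬empty) ∨ error)) = {s : every successor in {n0, n2, n3, n4}} = {n0, n1, n2, n4}
|Sat(AX ((error ∨ ¬empty) ∨ error))| = |{n0, n1, n2, n4}| = 4.

4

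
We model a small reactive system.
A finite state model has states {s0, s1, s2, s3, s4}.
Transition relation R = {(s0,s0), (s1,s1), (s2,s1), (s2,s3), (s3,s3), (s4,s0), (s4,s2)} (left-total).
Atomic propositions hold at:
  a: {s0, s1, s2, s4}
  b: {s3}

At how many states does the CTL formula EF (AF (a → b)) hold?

Sat(a → b) = {s3}
AF (a → b): least fixpoint, start Z0 = {s3}, add states with every successor in Z. Already a fixed point.
Sat(AF (a → b)) = {s3}
EF (AF (a → b)): least fixpoint, start Z0 = {s3}, add states with some successor in Z. Z1 = {s2, s3}; Z2 = {s2, s3, s4}; fixed.
Sat(EF (AF (a → b))) = {s2, s3, s4}
|Sat(EF (AF (a → b)))| = |{s2, s3, s4}| = 3.

3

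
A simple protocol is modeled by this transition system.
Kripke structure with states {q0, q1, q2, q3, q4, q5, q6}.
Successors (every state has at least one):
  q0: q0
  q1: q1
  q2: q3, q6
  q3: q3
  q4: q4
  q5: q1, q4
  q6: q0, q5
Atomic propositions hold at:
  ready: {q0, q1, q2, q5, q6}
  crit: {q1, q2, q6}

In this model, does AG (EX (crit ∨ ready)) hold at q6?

Sat(crit ∨ ready) = {q0, q1, q2, q5, q6}
Sat(EX (crit ∨ ready)) = {s : some successor in {q0, q1, q2, q5, q6}} = {q0, q1, q2, q5, q6}
AG (EX (crit ∨ ready)): greatest fixpoint, start Z0 = {q0, q1, q2, q5, q6}, keep only states in Sat with every successor in Z. Z1 = {q0, q1, q6}; Z2 = {q0, q1}; fixed.
Sat(AG (EX (crit ∨ ready))) = {q0, q1}
q6 ∉ Sat(AG (EX (crit ∨ ready))) = {q0, q1}, so the formula does not hold at q6.

No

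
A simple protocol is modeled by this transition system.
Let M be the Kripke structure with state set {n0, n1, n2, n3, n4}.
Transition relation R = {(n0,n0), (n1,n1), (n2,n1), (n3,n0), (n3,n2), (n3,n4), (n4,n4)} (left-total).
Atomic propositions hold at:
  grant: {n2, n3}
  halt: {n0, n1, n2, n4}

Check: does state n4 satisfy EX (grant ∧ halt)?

Sat(grant ∧ halt) = {n2}
Sat(EX (grant ∧ halt)) = {s : some successor in {n2}} = {n3}
n4 ∉ Sat(EX (grant ∧ halt)) = {n3}, so the formula does not hold at n4.

No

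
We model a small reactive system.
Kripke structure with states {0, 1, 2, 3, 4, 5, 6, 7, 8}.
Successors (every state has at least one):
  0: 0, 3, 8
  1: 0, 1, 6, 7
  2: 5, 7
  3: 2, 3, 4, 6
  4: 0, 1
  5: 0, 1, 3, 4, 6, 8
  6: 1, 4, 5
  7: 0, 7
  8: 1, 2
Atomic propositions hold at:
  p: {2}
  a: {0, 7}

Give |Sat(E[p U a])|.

E[p U a]: least fixpoint, start Z0 = Sat(a) = {0, 7}, add states in Sat(p) with some successor in Z. Z1 = {0, 2, 7}; fixed.
Sat(E[p U a]) = {0, 2, 7}
|Sat(E[p U a])| = |{0, 2, 7}| = 3.

3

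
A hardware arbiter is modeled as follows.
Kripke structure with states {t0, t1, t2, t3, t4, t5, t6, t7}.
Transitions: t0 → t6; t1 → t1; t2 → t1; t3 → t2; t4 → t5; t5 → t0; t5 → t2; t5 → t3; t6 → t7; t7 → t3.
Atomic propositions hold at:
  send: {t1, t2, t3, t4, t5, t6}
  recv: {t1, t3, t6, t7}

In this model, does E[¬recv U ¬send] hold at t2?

No

Sat(¬recv) = {t0, t2, t4, t5}
Sat(¬send) = {t0, t7}
E[¬recv U ¬send]: least fixpoint, start Z0 = Sat(¬send) = {t0, t7}, add states in Sat(¬recv) with some successor in Z. Z1 = {t0, t5, t7}; Z2 = {t0, t4, t5, t7}; fixed.
Sat(E[¬recv U ¬send]) = {t0, t4, t5, t7}
t2 ∉ Sat(E[¬recv U ¬send]) = {t0, t4, t5, t7}, so the formula does not hold at t2.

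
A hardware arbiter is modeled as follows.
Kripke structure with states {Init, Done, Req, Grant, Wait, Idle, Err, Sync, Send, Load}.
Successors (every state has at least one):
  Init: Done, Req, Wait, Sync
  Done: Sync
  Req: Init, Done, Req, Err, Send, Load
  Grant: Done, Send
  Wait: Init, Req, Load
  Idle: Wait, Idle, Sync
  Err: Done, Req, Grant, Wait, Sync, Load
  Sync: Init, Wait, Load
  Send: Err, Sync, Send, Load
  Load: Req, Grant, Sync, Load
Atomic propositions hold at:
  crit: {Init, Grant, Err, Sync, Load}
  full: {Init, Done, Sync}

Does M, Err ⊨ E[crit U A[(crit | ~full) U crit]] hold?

Yes

Sat(~full) = {Req, Grant, Wait, Idle, Err, Send, Load}
Sat(crit | ~full) = {Init, Req, Grant, Wait, Idle, Err, Sync, Send, Load}
A[(crit | ~full) U crit]: least fixpoint, start Z0 = Sat(crit) = {Init, Grant, Err, Sync, Load}, add states in Sat(crit | ~full) with every successor in Z. Already a fixed point.
Sat(A[(crit | ~full) U crit]) = {Init, Grant, Err, Sync, Load}
E[crit U A[(crit | ~full) U crit]]: least fixpoint, start Z0 = Sat(A[(crit | ~full) U crit]) = {Init, Grant, Err, Sync, Load}, add states in Sat(crit) with some successor in Z. Already a fixed point.
Sat(E[crit U A[(crit | ~full) U crit]]) = {Init, Grant, Err, Sync, Load}
Err ∈ Sat(E[crit U A[(crit | ~full) U crit]]) = {Init, Grant, Err, Sync, Load}, so the formula holds at Err.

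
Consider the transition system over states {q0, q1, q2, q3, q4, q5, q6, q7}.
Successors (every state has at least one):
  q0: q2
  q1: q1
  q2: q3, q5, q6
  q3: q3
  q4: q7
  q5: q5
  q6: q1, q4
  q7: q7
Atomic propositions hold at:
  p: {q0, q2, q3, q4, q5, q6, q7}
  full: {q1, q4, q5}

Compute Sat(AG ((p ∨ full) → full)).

Sat(p ∨ full) = {q0, q1, q2, q3, q4, q5, q6, q7}
Sat((p ∨ full) → full) = {q1, q4, q5}
AG ((p ∨ full) → full): greatest fixpoint, start Z0 = {q1, q4, q5}, keep only states in Sat with every successor in Z. Z1 = {q1, q5}; fixed.
Sat(AG ((p ∨ full) → full)) = {q1, q5}

{q1, q5}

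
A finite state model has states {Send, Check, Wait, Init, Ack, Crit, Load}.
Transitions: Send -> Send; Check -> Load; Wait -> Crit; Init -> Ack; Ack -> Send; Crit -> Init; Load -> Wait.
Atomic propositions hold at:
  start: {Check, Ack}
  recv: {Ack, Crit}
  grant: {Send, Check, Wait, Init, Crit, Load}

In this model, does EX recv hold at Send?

No

Sat(EX recv) = {s : some successor in {Ack, Crit}} = {Wait, Init}
Send ∉ Sat(EX recv) = {Wait, Init}, so the formula does not hold at Send.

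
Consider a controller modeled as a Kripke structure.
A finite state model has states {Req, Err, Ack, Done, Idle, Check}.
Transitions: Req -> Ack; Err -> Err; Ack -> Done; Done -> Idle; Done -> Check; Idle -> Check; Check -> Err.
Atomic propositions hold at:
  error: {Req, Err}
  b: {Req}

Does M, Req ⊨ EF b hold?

Yes

EF b: least fixpoint, start Z0 = {Req}, add states with some successor in Z. Already a fixed point.
Sat(EF b) = {Req}
Req ∈ Sat(EF b) = {Req}, so the formula holds at Req.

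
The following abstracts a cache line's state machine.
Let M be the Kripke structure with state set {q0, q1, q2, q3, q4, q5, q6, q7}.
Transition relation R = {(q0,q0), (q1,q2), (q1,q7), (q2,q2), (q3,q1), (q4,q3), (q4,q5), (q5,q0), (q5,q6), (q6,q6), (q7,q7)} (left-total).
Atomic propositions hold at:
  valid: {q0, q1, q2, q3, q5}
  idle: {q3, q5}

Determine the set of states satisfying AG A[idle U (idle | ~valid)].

Sat(~valid) = {q4, q6, q7}
Sat(idle | ~valid) = {q3, q4, q5, q6, q7}
A[idle U (idle | ~valid)]: least fixpoint, start Z0 = Sat((idle | ~valid)) = {q3, q4, q5, q6, q7}, add states in Sat(idle) with every successor in Z. Already a fixed point.
Sat(A[idle U (idle | ~valid)]) = {q3, q4, q5, q6, q7}
AG A[idle U (idle | ~valid)]: greatest fixpoint, start Z0 = {q3, q4, q5, q6, q7}, keep only states in Sat with every successor in Z. Z1 = {q4, q6, q7}; Z2 = {q6, q7}; fixed.
Sat(AG A[idle U (idle | ~valid)]) = {q6, q7}

{q6, q7}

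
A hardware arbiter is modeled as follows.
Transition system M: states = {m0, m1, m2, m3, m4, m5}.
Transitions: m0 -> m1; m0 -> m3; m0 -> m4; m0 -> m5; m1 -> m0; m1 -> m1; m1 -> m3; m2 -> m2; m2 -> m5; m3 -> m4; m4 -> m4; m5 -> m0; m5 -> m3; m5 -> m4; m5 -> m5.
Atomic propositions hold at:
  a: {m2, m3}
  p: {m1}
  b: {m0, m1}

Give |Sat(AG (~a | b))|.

1

Sat(~a) = {m0, m1, m4, m5}
Sat(~a | b) = {m0, m1, m4, m5}
AG (~a | b): greatest fixpoint, start Z0 = {m0, m1, m4, m5}, keep only states in Sat with every successor in Z. Z1 = {m4}; fixed.
Sat(AG (~a | b)) = {m4}
|Sat(AG (~a | b))| = |{m4}| = 1.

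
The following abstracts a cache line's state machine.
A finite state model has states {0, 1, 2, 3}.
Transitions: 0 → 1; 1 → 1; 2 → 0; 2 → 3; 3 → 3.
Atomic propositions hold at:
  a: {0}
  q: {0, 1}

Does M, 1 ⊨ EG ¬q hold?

No

Sat(¬q) = {2, 3}
EG ¬q: greatest fixpoint, start Z0 = {2, 3}, keep only states in Sat with some successor in Z. Already a fixed point.
Sat(EG ¬q) = {2, 3}
1 ∉ Sat(EG ¬q) = {2, 3}, so the formula does not hold at 1.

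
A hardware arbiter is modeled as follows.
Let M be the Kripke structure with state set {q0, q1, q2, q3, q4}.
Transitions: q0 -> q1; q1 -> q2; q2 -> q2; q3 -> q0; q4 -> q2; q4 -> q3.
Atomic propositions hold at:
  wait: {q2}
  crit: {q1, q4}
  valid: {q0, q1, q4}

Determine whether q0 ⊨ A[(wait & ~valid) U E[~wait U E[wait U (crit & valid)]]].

Yes

Sat(~valid) = {q2, q3}
Sat(wait & ~valid) = {q2}
Sat(~wait) = {q0, q1, q3, q4}
Sat(crit & valid) = {q1, q4}
E[wait U (crit & valid)]: least fixpoint, start Z0 = Sat((crit & valid)) = {q1, q4}, add states in Sat(wait) with some successor in Z. Already a fixed point.
Sat(E[wait U (crit & valid)]) = {q1, q4}
E[~wait U E[wait U (crit & valid)]]: least fixpoint, start Z0 = Sat(E[wait U (crit & valid)]) = {q1, q4}, add states in Sat(~wait) with some successor in Z. Z1 = {q0, q1, q4}; Z2 = {q0, q1, q3, q4}; fixed.
Sat(E[~wait U E[wait U (crit & valid)]]) = {q0, q1, q3, q4}
A[(wait & ~valid) U E[~wait U E[wait U (crit & valid)]]]: least fixpoint, start Z0 = Sat(E[~wait U E[wait U (crit & valid)]]) = {q0, q1, q3, q4}, add states in Sat(wait & ~valid) with every successor in Z. Already a fixed point.
Sat(A[(wait & ~valid) U E[~wait U E[wait U (crit & valid)]]]) = {q0, q1, q3, q4}
q0 ∈ Sat(A[(wait & ~valid) U E[~wait U E[wait U (crit & valid)]]]) = {q0, q1, q3, q4}, so the formula holds at q0.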